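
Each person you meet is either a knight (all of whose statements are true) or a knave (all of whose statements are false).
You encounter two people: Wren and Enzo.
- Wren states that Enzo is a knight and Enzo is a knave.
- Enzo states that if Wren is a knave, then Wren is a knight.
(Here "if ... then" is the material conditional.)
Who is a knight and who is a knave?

Wren is a knave and Enzo is a knave.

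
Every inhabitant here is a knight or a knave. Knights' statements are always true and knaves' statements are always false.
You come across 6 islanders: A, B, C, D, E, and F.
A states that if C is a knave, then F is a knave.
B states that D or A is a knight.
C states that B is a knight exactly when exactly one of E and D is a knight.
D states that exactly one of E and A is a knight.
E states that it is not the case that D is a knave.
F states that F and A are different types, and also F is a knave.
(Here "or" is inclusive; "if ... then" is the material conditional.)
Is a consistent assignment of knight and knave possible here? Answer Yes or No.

No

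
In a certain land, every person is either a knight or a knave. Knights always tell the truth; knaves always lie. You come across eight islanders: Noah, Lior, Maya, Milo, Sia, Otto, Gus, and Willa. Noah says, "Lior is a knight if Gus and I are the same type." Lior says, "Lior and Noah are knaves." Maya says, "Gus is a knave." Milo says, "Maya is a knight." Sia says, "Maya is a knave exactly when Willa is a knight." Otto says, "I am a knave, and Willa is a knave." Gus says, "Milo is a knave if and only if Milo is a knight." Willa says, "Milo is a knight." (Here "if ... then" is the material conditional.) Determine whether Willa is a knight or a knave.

Willa is a knight.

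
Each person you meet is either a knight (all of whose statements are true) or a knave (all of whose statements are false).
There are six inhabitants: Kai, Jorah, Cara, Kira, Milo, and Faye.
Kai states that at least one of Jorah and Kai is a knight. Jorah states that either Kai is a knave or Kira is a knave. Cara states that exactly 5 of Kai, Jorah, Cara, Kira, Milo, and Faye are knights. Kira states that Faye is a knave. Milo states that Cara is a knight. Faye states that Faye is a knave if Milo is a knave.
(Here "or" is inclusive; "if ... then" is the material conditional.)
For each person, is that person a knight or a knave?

Knights: Kai, Jorah, Cara, Milo, and Faye. Knaves: Kira.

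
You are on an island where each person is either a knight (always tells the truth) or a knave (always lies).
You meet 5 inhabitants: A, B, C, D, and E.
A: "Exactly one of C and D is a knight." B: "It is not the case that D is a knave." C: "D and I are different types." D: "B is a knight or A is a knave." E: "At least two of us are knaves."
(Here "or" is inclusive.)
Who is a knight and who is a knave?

A is a knight, B is a knave, C is a knight, D is a knave, and E is a knight.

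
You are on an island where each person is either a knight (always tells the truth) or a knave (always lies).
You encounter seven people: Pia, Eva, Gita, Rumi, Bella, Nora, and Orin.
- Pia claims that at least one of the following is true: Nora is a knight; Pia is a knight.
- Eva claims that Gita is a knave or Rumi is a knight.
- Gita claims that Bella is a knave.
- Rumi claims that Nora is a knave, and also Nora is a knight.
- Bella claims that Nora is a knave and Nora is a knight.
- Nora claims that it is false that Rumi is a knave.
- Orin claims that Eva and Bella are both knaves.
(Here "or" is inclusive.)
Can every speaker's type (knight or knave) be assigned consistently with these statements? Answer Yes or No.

Yes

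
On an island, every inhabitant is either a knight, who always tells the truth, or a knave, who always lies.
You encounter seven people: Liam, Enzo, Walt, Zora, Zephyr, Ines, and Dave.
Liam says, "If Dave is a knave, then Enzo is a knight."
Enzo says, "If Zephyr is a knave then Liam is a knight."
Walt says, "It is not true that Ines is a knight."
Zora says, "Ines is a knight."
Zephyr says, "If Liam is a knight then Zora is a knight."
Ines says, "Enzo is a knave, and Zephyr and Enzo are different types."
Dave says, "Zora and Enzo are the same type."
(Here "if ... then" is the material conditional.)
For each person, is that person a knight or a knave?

Knights: Liam, Enzo, and Walt. Knaves: Zora, Zephyr, Ines, and Dave.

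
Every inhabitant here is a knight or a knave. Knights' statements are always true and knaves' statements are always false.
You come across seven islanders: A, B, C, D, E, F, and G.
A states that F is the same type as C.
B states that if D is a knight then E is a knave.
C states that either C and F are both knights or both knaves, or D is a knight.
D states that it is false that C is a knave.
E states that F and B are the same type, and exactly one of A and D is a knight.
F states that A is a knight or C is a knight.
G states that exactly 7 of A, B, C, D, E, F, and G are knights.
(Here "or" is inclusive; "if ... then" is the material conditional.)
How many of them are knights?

5

The unique consistent assignment is A=knight, B=knight, C=knight, D=knight, E=knave, F=knight, G=knave.
That has 5 knights.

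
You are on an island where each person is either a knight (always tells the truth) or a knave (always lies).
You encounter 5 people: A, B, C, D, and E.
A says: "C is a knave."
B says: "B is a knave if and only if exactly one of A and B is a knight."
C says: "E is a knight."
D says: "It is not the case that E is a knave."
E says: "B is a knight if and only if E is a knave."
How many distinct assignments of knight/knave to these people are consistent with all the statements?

1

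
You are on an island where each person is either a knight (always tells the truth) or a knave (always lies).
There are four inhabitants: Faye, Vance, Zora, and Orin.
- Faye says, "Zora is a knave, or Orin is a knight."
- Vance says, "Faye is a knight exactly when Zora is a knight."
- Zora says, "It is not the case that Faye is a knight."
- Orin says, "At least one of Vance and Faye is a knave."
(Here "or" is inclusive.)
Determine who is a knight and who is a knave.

Faye is a knight, Vance is a knave, Zora is a knave, and Orin is a knight.

Faye is a knight, and the claim "Zora is a knave, or Orin is a knight" is indeed True.
Vance (knave): "Faye is a knight exactly when Zora is a knight" — false. ✓
Zora (knave): "it is not the case that Faye is a knight" — false. ✓
Since Orin is a knight, "at least one of Vance and Faye is a knave" needs to be True, which holds.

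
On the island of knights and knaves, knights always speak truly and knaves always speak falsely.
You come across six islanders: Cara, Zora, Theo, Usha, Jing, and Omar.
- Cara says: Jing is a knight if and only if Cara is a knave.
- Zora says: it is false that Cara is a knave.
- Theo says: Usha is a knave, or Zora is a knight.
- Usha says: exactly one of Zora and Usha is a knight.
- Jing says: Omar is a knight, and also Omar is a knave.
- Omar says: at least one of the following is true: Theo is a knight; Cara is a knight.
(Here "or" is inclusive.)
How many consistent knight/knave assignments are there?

2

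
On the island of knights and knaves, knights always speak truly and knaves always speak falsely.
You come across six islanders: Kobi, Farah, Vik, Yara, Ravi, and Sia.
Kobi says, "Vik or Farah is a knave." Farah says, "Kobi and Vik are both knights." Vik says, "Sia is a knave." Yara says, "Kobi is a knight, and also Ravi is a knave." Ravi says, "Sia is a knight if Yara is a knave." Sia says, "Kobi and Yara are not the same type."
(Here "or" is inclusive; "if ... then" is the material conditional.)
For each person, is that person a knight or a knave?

Kobi (knight): "Vik or Farah is a knave" — true. ✓
Farah (knave): "Kobi and Vik are both knights" — false. ✓
Vik is a knave; "Sia is a knave" is false, as required.
Yara (knave): "Kobi is a knight, and also Ravi is a knave" — false. ✓
As a knight, Ravi's statement "Sia is a knight if Yara is a knave" should be true; it is.
As a knight, Sia's statement "Kobi and Yara are not the same type" should be true; it is.

Kobi is a knight, Farah is a knave, Vik is a knave, Yara is a knave, Ravi is a knight, and Sia is a knight.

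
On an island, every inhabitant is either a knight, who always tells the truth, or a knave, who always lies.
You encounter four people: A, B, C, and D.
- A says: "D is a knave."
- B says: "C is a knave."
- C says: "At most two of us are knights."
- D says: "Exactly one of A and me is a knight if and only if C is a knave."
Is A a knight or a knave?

Consistent assignments: {A=knight, B=knave, C=knight, D=knave}
In every consistent assignment, A is a knight.

A is a knight.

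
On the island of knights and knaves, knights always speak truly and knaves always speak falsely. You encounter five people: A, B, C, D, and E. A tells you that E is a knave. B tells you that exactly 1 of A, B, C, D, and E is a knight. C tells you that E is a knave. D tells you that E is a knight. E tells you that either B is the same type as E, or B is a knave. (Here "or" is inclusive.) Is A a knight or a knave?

A is a knave.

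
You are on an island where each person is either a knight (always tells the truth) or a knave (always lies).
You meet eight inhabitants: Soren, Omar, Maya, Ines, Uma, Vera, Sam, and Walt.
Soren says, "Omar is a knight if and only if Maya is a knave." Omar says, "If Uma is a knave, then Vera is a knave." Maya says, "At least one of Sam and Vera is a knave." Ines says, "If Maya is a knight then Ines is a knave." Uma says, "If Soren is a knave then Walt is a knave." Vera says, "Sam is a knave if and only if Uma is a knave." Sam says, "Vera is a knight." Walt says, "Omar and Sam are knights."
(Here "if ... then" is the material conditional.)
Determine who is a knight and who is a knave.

Soren is a knight, Omar is a knight, Maya is a knave, Ines is a knight, Uma is a knight, Vera is a knight, Sam is a knight, and Walt is a knight.

Soren is a knight, and the claim "Omar is a knight if and only if Maya is a knave" is indeed true.
Omar is a knight, so "if Uma is a knave, then Vera is a knave" must be true — and it is.
Since Maya is a knave, "at least one of Sam and Vera is a knave" needs to be false, which holds.
Ines (knight): "if Maya is a knight then Ines is a knave" — true. ✓
Uma is a knight, and the claim "if Soren is a knave then Walt is a knave" is indeed true.
Vera is a knight; "Sam is a knave if and only if Uma is a knave" is true, as required.
As a knight, Sam's statement "Vera is a knight" should be true; it is.
Since Walt is a knight, "Omar and Sam are knights" needs to be true, which holds.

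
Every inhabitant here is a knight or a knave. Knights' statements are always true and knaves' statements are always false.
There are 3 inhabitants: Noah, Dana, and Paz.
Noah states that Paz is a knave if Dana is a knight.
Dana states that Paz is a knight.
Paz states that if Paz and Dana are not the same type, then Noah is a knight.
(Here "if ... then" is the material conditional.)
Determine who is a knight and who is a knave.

Noah is a knave, Dana is a knight, and Paz is a knight.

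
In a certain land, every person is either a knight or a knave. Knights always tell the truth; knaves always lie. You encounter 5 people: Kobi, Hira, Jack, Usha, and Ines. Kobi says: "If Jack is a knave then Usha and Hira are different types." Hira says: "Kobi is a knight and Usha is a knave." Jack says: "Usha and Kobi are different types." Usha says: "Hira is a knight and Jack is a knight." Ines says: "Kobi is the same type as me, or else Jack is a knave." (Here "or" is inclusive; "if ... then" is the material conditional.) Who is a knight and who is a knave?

Kobi is a knave, Hira is a knave, Jack is a knave, Usha is a knave, and Ines is a knight.

Kobi (knave): "if Jack is a knave then Usha and Hira are different types" — False. ✓
As a knave, Hira's statement "Kobi is a knight and Usha is a knave" should be False; it is.
As a knave, Jack's statement "Usha and Kobi are different types" should be False; it is.
Since Usha is a knave, "Hira is a knight and Jack is a knight" needs to be False, which holds.
Since Ines is a knight, "Kobi is the same type as me, or else Jack is a knave" needs to be true, which holds.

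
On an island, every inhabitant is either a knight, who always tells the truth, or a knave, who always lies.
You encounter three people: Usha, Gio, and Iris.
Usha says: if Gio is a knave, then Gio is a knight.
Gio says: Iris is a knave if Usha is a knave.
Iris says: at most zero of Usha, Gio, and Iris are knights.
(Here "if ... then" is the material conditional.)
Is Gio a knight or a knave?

Gio is a knight.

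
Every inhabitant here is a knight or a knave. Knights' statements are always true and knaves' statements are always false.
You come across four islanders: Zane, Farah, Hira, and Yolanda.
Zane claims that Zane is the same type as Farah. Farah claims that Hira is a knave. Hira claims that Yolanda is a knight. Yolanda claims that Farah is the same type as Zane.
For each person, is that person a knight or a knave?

Suppose Zane is a knight. Then Zane's statement "Zane is the same type as Farah" would have to be true. Checking the 8 ways to assign the others, none is consistent with every speaker.
(For instance, with Farah=knight, Hira=knave, Yolanda=knave, Yolanda's claim "Farah is the same type as Zane" comes out true where it would need to be false.)
So Zane must be a knave, making "Zane is the same type as Farah" false. Taking Zane=knave, Farah=knight, Hira=knave, Yolanda=knave, each remaining statement checks out:
  Farah (knight): "Hira is a knave" — true. ✓
  Hira (knave): "Yolanda is a knight" — false. ✓
  Yolanda (knave): "Farah is the same type as Zane" — false. ✓
This is the unique consistent assignment.

Zane is a knave, Farah is a knight, Hira is a knave, and Yolanda is a knave.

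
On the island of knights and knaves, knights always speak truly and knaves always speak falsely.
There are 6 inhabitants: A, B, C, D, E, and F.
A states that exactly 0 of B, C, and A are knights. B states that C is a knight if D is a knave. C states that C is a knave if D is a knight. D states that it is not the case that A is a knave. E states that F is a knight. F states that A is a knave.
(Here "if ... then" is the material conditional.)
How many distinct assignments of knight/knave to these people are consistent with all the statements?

1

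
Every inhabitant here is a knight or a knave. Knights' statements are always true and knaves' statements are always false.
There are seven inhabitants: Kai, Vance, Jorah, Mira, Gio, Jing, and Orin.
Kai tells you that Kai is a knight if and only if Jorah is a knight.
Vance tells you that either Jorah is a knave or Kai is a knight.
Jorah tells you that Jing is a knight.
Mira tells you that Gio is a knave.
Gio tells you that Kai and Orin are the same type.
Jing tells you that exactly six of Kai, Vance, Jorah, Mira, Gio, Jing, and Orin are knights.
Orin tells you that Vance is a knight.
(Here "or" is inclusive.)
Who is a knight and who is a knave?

Kai is a knight, Vance is a knight, Jorah is a knight, Mira is a knave, Gio is a knight, Jing is a knight, and Orin is a knight.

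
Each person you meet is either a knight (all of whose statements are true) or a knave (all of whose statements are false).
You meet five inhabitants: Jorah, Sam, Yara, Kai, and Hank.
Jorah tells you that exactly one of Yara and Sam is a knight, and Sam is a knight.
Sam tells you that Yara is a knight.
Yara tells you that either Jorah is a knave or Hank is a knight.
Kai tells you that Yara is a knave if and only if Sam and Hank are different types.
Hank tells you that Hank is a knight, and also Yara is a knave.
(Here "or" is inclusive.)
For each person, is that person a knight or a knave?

Jorah is a knave, Sam is a knight, Yara is a knight, Kai is a knave, and Hank is a knave.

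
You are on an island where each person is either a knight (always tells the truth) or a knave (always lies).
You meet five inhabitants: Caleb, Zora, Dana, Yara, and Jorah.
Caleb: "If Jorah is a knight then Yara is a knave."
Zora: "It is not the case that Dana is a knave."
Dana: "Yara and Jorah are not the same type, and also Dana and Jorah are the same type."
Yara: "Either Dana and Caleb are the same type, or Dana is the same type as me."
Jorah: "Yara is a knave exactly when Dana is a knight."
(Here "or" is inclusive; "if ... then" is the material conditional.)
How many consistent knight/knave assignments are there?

1

Consistent assignments:
  Caleb=knave, Zora=knave, Dana=knave, Yara=knight, Jorah=knight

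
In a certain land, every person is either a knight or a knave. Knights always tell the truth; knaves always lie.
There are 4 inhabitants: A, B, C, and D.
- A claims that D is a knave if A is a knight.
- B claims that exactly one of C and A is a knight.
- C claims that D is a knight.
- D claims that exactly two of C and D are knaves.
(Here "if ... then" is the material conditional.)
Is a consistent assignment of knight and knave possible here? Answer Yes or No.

No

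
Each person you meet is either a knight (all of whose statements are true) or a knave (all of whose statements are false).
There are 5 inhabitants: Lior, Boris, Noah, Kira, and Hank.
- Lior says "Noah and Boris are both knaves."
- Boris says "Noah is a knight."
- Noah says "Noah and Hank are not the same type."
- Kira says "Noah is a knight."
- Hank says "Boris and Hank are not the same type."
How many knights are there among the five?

The unique consistent assignment is Lior=knight, Boris=knave, Noah=knave, Kira=knave, Hank=knave.
That has 1 knight.

1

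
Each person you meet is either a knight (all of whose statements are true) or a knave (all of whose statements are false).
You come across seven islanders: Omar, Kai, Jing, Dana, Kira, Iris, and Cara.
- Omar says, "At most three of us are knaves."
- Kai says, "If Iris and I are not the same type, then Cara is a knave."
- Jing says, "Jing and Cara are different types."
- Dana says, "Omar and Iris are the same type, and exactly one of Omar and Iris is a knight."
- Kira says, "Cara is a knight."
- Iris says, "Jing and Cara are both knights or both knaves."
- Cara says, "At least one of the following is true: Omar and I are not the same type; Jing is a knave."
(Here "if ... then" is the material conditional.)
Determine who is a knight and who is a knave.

Omar is a knave, Kai is a knight, Jing is a knight, Dana is a knave, Kira is a knave, Iris is a knave, and Cara is a knave.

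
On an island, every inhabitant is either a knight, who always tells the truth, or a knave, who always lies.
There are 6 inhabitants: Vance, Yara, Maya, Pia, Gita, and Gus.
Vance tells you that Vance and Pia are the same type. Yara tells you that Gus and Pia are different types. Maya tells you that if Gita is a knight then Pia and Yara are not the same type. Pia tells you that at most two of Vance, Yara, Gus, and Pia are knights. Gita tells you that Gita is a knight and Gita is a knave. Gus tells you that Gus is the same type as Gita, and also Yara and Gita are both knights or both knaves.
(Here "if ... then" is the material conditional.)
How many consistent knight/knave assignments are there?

1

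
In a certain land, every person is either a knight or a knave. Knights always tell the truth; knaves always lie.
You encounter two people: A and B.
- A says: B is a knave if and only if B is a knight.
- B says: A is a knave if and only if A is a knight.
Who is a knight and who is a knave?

A is a knave, so "B is a knave if and only if B is a knight" must be false — and it is.
B is a knave, so "A is a knave if and only if A is a knight" must be false — and it is.

A is a knave and B is a knave.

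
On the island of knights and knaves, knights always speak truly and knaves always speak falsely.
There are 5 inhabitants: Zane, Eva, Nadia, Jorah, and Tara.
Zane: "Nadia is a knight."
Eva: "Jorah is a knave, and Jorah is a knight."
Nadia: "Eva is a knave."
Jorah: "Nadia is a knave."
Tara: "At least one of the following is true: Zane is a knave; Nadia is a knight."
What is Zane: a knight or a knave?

Consistent assignments: {Zane=knight, Eva=knave, Nadia=knight, Jorah=knave, Tara=knight}
In every consistent assignment, Zane is a knight.

Zane is a knight.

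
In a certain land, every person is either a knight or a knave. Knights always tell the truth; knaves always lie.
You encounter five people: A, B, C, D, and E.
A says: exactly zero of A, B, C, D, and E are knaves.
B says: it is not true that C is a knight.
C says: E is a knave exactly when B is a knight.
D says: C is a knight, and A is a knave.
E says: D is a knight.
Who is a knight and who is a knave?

Suppose A is a knight. Then A's statement "exactly zero of A, B, C, D, and E are knaves" would have to be true. Checking the 16 ways to assign the others, none is consistent with every speaker.
(For instance, with B=knave, C=knight, D=knight, E=knight, A's claim "exactly zero of A, B, C, D, and E are knaves" comes out false where it would need to be true.)
So A must be a knave, making "exactly zero of A, B, C, D, and E are knaves" false. Taking A=knave, B=knave, C=knight, D=knight, E=knight, each remaining statement checks out:
  B (knave): "it is not true that C is a knight" — false. ✓
  C (knight): "E is a knave exactly when B is a knight" — true. ✓
  D (knight): "C is a knight, and A is a knave" — true. ✓
  E (knight): "D is a knight" — true. ✓
This is the unique consistent assignment.

A is a knave, B is a knave, C is a knight, D is a knight, and E is a knight.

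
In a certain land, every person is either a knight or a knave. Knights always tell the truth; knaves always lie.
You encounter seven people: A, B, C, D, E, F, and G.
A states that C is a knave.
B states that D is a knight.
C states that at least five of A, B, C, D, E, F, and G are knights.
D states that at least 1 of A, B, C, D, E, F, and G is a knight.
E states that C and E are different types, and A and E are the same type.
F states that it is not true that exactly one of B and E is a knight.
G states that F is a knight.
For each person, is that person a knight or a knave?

Knights: A, B, and D. Knaves: C, E, F, and G.

A is a knight, and the claim "C is a knave" is indeed True.
B is a knight, so "D is a knight" must be True — and it is.
C (knave): "at least five of A, B, C, D, E, F, and G are knights" — False. ✓
D is a knight; "at least 1 of A, B, C, D, E, F, and G is a knight" is True, as required.
E (knave): "C and E are different types, and A and E are the same type" — False. ✓
As a knave, F's statement "it is not true that exactly one of B and E is a knight" should be False; it is.
G is a knave, so "F is a knight" must be False — and it is.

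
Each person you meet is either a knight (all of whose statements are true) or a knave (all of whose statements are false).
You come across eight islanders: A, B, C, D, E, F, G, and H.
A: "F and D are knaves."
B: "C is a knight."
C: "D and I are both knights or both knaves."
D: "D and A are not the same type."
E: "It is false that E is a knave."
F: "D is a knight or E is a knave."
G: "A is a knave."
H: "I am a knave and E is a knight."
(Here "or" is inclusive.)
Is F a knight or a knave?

F is a knight.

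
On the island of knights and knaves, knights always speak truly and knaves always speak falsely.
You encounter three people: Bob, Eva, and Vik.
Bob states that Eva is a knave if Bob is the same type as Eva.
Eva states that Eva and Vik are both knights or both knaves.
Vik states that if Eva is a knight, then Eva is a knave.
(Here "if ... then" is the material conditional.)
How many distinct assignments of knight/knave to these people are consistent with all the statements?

1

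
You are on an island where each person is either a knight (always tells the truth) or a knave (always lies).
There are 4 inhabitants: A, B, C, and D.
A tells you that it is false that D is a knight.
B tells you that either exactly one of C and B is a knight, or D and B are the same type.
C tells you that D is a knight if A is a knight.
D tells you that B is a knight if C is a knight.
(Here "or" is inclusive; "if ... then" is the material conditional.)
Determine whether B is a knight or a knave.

B is a knight.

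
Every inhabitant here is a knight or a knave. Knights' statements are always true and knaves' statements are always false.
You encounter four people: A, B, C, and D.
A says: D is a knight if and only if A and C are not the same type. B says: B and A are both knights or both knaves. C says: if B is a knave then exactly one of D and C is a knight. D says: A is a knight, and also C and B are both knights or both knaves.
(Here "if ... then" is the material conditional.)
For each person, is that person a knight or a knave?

As a knight, A's statement "D is a knight if and only if A and C are not the same type" should be True; it is.
Since B is a knave, "B and A are both knights or both knaves" needs to be false, which holds.
C is a knight, so "if B is a knave then exactly one of D and C is a knight" must be True — and it is.
D is a knave; "A is a knight, and also C and B are both knights or both knaves" is false, as required.

Knights: A and C. Knaves: B and D.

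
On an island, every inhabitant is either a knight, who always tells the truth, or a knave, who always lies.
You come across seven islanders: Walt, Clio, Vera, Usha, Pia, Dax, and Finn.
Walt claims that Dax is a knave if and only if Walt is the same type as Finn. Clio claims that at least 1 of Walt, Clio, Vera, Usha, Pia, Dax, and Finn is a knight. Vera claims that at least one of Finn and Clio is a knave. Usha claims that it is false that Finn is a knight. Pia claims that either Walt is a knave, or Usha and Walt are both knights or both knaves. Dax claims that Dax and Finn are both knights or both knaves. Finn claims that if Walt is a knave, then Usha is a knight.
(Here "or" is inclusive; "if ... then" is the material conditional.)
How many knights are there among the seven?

3

The unique consistent assignment is Walt=knight, Clio=knight, Vera=knave, Usha=knave, Pia=knave, Dax=knave, Finn=knight.
That has 3 knights.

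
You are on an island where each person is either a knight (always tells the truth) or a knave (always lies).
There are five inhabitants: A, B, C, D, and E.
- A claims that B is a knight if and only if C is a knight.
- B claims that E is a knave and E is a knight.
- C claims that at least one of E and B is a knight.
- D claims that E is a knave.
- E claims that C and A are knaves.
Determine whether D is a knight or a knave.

Consistent assignments: {A=knight, B=knave, C=knave, D=knight, E=knave}
In every consistent assignment, D is a knight.

D is a knight.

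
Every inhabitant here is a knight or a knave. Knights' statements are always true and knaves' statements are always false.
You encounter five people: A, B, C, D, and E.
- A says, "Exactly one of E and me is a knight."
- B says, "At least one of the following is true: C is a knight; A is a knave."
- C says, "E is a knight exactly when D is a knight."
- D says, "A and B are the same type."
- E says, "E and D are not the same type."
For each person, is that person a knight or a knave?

Suppose A is a knight. Then A's statement "exactly one of E and me is a knight" would have to be true. Checking the 16 ways to assign the others, none is consistent with every speaker.
(For instance, with B=knight, C=knight, D=knave, E=knave, D's claim "A and B are the same type" comes out true where it would need to be false.)
So A must be a knave, making "exactly one of E and me is a knight" false. Taking A=knave, B=knight, C=knight, D=knave, E=knave, each remaining statement checks out:
  B (knight): "at least one of the following is true: C is a knight; A is a knave" — true. ✓
  C (knight): "E is a knight exactly when D is a knight" — true. ✓
  D (knave): "A and B are the same type" — false. ✓
  E (knave): "E and D are not the same type" — false. ✓
This is the unique consistent assignment.

Knights: B and C. Knaves: A, D, and E.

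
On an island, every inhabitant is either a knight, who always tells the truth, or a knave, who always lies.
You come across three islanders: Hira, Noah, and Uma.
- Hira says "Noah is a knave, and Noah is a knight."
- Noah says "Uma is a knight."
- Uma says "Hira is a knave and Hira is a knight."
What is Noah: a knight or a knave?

Consistent assignments: {Hira=knave, Noah=knave, Uma=knave}
In every consistent assignment, Noah is a knave.

Noah is a knave.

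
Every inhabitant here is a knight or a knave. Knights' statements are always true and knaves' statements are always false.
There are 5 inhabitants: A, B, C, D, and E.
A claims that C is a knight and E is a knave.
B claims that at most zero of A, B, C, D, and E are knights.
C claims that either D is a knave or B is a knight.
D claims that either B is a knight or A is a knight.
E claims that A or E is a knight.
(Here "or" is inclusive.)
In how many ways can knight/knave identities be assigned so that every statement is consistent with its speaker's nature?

Consistent assignments:
  A=knave, B=knave, C=knight, D=knave, E=knight

1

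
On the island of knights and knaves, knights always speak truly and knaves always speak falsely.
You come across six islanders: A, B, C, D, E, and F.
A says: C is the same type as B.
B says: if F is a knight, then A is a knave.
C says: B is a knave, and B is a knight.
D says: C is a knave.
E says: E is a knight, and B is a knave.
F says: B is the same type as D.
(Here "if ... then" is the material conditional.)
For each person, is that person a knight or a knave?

A is a knave; "C is the same type as B" is false, as required.
B is a knight; "if F is a knight, then A is a knave" is true, as required.
As a knave, C's statement "B is a knave, and B is a knight" should be false; it is.
D is a knight, so "C is a knave" must be true — and it is.
As a knave, E's statement "E is a knight, and B is a knave" should be false; it is.
F (knight): "B is the same type as D" — true. ✓

A is a knave, B is a knight, C is a knave, D is a knight, E is a knave, and F is a knight.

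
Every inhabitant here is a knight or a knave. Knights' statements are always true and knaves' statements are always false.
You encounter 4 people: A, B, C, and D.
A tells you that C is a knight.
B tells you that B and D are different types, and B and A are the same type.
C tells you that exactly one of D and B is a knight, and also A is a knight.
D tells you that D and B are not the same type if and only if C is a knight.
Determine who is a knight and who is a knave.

A (knight): "C is a knight" — true. ✓
B is a knave, so "B and D are different types, and B and A are the same type" must be false — and it is.
C (knight): "exactly one of D and B is a knight, and also A is a knight" — true. ✓
D is a knight, and the claim "D and B are not the same type if and only if C is a knight" is indeed true.

A is a knight, B is a knave, C is a knight, and D is a knight.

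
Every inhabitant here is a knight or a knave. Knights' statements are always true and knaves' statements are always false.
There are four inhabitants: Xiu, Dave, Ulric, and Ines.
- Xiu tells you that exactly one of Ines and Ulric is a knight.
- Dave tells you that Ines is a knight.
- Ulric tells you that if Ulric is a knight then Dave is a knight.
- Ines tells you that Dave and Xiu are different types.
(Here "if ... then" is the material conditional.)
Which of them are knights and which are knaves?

Xiu is a knave, so "exactly one of Ines and Ulric is a knight" must be false — and it is.
Since Dave is a knight, "Ines is a knight" needs to be True, which holds.
As a knight, Ulric's statement "if Ulric is a knight then Dave is a knight" should be True; it is.
Ines is a knight; "Dave and Xiu are different types" is True, as required.

Xiu is a knave, Dave is a knight, Ulric is a knight, and Ines is a knight.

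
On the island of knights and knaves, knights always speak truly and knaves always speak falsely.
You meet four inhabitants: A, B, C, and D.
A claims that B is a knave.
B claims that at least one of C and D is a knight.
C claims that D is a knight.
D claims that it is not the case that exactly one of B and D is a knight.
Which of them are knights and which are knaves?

Since A is a knave, "B is a knave" needs to be False, which holds.
B is a knight, so "at least one of C and D is a knight" must be True — and it is.
C (knight): "D is a knight" — True. ✓
D is a knight, and the claim "it is not the case that exactly one of B and D is a knight" is indeed True.

A is a knave, B is a knight, C is a knight, and D is a knight.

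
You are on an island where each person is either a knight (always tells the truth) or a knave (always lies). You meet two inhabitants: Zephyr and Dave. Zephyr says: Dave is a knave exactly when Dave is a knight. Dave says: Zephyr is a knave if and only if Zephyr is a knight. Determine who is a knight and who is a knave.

Knights: none. Knaves: Zephyr and Dave.

Since Zephyr is a knave, "Dave is a knave exactly when Dave is a knight" needs to be false, which holds.
Since Dave is a knave, "Zephyr is a knave if and only if Zephyr is a knight" needs to be false, which holds.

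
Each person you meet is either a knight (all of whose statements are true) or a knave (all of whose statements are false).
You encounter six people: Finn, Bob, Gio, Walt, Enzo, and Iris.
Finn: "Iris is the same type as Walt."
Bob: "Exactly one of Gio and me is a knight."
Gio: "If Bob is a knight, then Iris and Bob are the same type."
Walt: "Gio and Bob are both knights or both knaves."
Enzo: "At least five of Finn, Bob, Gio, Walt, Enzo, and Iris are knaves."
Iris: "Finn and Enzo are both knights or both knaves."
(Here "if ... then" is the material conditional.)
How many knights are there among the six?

2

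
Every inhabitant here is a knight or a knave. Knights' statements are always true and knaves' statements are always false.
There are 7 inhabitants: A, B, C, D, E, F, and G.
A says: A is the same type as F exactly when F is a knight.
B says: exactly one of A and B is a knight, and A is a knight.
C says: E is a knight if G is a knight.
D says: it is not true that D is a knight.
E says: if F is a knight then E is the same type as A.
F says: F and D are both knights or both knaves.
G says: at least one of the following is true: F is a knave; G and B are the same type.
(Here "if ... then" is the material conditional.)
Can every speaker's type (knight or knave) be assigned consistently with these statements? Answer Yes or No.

No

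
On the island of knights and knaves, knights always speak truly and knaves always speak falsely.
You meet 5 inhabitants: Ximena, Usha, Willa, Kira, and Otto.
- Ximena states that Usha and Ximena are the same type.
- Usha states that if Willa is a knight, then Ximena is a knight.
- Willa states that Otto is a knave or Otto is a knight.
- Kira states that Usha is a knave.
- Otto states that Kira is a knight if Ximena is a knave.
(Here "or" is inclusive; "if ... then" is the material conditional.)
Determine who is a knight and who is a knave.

Ximena is a knight; "Usha and Ximena are the same type" is true, as required.
As a knight, Usha's statement "if Willa is a knight, then Ximena is a knight" should be true; it is.
As a knight, Willa's statement "Otto is a knave or Otto is a knight" should be true; it is.
Kira is a knave, so "Usha is a knave" must be false — and it is.
Otto is a knight; "Kira is a knight if Ximena is a knave" is true, as required.

Knights: Ximena, Usha, Willa, and Otto. Knaves: Kira.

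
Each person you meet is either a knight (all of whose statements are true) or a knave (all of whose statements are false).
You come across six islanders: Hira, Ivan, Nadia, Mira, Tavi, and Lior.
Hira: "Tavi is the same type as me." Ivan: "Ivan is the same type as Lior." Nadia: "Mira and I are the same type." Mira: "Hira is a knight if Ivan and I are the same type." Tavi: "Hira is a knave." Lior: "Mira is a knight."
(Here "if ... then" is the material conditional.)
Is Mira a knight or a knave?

Mira is a knight.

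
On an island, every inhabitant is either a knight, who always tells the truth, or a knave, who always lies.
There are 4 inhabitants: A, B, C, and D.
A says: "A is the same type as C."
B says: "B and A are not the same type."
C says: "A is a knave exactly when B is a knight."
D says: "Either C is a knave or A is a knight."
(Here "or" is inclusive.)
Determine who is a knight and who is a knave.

Knights: B and C. Knaves: A and D.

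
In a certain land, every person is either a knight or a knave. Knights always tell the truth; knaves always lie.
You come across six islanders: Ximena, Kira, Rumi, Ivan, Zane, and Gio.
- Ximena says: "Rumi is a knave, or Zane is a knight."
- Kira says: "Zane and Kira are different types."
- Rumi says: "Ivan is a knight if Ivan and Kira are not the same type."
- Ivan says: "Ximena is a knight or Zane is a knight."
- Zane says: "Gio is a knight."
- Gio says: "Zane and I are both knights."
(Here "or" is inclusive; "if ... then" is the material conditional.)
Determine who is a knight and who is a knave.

Ximena is a knave, Kira is a knave, Rumi is a knight, Ivan is a knave, Zane is a knave, and Gio is a knave.

Ximena is a knave, so "Rumi is a knave, or Zane is a knight" must be False — and it is.
Kira is a knave; "Zane and Kira are different types" is False, as required.
Rumi is a knight; "Ivan is a knight if Ivan and Kira are not the same type" is True, as required.
Ivan (knave): "Ximena is a knight or Zane is a knight" — False. ✓
Zane (knave): "Gio is a knight" — False. ✓
Since Gio is a knave, "Zane and I are both knights" needs to be False, which holds.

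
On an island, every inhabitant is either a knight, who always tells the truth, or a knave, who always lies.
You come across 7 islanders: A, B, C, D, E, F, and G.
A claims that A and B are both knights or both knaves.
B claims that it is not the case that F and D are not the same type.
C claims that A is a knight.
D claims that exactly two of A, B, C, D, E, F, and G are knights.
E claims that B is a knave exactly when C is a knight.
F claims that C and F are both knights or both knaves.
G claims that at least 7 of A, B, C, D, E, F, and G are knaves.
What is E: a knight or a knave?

E is a knave.

Consistent assignments: {A=knight, B=knight, C=knight, D=knave, E=knave, F=knave, G=knave}
In every consistent assignment, E is a knave.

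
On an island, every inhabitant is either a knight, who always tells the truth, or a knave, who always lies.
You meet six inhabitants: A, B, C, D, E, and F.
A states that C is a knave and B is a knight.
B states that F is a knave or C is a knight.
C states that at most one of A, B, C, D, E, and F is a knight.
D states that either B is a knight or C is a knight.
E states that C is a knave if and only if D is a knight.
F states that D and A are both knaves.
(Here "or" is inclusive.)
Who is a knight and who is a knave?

A is a knight, B is a knight, C is a knave, D is a knight, E is a knight, and F is a knave.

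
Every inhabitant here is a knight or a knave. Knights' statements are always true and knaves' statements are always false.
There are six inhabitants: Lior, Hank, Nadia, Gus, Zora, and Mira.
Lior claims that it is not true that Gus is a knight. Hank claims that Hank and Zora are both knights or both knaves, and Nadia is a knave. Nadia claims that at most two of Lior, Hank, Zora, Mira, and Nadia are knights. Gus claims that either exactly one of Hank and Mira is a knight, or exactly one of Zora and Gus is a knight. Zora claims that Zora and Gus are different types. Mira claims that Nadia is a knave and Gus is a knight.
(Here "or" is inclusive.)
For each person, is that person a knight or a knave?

Knights: Lior and Nadia. Knaves: Hank, Gus, Zora, and Mira.

As a knight, Lior's statement "it is not true that Gus is a knight" should be true; it is.
Hank (knave): "Hank and Zora are both knights or both knaves, and Nadia is a knave" — False. ✓
Nadia (knight): "at most two of Lior, Hank, Zora, Mira, and Nadia are knights" — true. ✓
As a knave, Gus's statement "either exactly one of Hank and Mira is a knight, or exactly one of Zora and Gus is a knight" should be False; it is.
As a knave, Zora's statement "Zora and Gus are different types" should be False; it is.
Mira is a knave, and the claim "Nadia is a knave and Gus is a knight" is indeed False.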